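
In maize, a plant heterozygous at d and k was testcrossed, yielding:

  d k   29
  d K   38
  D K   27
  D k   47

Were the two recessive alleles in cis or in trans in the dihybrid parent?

trans

The two most frequent classes are D k (47) and d K (38); these are the parental (non-recombinant) types.
So the F1 carried D k on one chromosome and d K on the other — the recessive alleles are on opposite chromosomes (trans / repulsion).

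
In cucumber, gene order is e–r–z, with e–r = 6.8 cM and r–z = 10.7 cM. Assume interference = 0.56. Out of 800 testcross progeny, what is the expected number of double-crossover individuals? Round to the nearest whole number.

Map distances give recombination frequencies of 0.068 and 0.107 for the two intervals.
With interference 0.56 (so coincidence = 0.44), expected double-crossover frequency = 0.068 × 0.107 × 0.44 = 0.00320.
Expected number = 0.00320 × 800 = 2.56 ≈ 3.

3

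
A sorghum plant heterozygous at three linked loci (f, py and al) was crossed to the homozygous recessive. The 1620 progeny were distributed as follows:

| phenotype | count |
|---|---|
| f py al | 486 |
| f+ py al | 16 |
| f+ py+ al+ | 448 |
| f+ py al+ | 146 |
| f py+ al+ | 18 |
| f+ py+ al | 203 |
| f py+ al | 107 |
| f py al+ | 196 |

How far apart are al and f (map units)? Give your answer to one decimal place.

The two most frequent reciprocal classes, f+ py+ al+ and f py al, are the parental types, so the F1 was f+ py+ al+ / f py al.
The two rarest classes, f py+ al+ and f+ py al, are the double crossovers. Comparing them with the parentals, only the f allele has switched, so f is the middle locus and the order is al – f – py.
Crossovers in the al–f interval produce the single-crossover classes f+ py+ al and f py al+ (203 + 196 = 399) plus the double crossovers (34).
RF(al–f) = (399 + 34) / 1620 = 433/1620 = 0.2673 → 26.7 map units.

26.7 map units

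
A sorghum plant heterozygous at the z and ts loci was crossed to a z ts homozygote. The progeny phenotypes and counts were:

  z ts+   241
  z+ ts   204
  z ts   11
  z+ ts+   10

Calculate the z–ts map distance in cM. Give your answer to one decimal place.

The two most frequent classes, z+ ts (204) and z ts+ (241), are the parental types, so the F1 was z+ ts / z ts+.
The recombinant classes are z+ ts+ and z ts: 10 + 11 = 21.
Recombination frequency = 21/466 = 0.0451 ≈ 4.5%, i.e. 4.5 cM.

4.5 cM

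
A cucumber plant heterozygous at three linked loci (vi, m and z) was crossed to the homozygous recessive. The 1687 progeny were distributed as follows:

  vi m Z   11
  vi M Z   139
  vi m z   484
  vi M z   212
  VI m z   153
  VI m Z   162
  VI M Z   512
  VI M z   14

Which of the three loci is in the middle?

The two most frequent reciprocal classes, VI M Z and vi m z, are the parental types, so the F1 was VI M Z / vi m z.
The two rarest classes, VI M z and vi m Z, are the double crossovers. Comparing them with the parentals, only the z allele has switched, so z is the middle locus and the order is m – z – vi.

z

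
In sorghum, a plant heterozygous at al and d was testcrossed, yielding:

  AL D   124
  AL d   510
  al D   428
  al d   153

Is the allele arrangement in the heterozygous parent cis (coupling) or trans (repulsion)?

trans

The two most frequent classes are AL d (510) and al D (428); these are the parental (non-recombinant) types.
So the F1 carried AL d on one chromosome and al D on the other — the recessive alleles are on opposite chromosomes (trans / repulsion).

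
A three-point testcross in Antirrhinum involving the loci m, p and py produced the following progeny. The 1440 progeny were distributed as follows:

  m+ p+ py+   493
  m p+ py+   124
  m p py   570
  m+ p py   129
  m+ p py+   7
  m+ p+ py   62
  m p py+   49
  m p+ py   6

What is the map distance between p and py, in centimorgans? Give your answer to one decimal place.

The two most frequent reciprocal classes, m p py and m+ p+ py+, are the parental types, so the F1 was m p py / m+ p+ py+.
The two rarest classes, m p+ py and m+ p py+, are the double crossovers. Comparing them with the parentals, only the p allele has switched, so p is the middle locus and the order is m – p – py.
Crossovers in the p–py interval produce the single-crossover classes m p py+ and m+ p+ py (49 + 62 = 111) plus the double crossovers (13).
RF(p–py) = (111 + 13) / 1440 = 124/1440 = 0.0861 → 8.6 centimorgans.

8.6 centimorgans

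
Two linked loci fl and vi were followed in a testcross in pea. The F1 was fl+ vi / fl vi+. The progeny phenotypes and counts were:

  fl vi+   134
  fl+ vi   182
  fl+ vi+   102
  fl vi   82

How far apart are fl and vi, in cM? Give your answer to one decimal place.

The recombinant classes are fl+ vi+ and fl vi: 102 + 82 = 184.
Recombination frequency = 184/500 = 0.3680 ≈ 36.8%, i.e. 36.8 cM.

36.8 cM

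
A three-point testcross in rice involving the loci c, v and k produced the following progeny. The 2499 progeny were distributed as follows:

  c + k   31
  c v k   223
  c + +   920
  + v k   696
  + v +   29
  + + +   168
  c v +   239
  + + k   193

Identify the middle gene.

The two most frequent reciprocal classes, c + + and + v k, are the parental types, so the F1 was c + + / + v k.
The two rarest classes, c + k and + v +, are the double crossovers. Comparing them with the parentals, only the k allele has switched, so k is the middle locus and the order is c – k – v.

k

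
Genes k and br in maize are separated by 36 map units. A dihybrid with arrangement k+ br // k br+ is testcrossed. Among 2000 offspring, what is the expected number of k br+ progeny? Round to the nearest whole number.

640

A map distance of 36 map units corresponds to a recombination frequency of 0.360.
The F1 is k+ br / k br+, so k br+ is a parental gamete class with expected frequency (1 − r)/2 = 0.640/2 = 0.3200.
Expected number = 0.3200 × 2000 = 640.00 ≈ 640.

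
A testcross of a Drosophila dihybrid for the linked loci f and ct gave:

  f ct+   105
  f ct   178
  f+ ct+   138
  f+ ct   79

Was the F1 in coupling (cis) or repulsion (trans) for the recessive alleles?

The two most frequent classes are f+ ct+ (138) and f ct (178); these are the parental (non-recombinant) types.
So the F1 carried f+ ct+ on one chromosome and f ct on the other — the recessive alleles are on the same chromosome (cis / coupling).

cis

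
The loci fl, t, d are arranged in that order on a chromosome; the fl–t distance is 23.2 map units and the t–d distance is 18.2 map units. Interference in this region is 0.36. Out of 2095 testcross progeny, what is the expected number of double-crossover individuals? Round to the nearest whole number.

Map distances give recombination frequencies of 0.232 and 0.182 for the two intervals.
With interference 0.36 (so coincidence = 0.64), expected double-crossover frequency = 0.232 × 0.182 × 0.64 = 0.02702.
Expected number = 0.02702 × 2095 = 56.61 ≈ 57.

57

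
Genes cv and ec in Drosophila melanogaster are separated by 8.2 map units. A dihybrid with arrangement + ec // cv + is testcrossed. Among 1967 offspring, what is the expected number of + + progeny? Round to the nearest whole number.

A map distance of 8.2 map units corresponds to a recombination frequency of 0.082.
The F1 is + ec / cv +, so + + is a recombinant gamete class with expected frequency r/2 = 0.082/2 = 0.0410.
Expected number = 0.0410 × 1967 = 80.65 ≈ 81.

81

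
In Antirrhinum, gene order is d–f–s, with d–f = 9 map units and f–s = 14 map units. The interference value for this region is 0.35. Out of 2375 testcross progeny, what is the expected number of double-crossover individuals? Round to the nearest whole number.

19

Map distances give recombination frequencies of 0.090 and 0.140 for the two intervals.
With interference 0.35 (so coincidence = 0.65), expected double-crossover frequency = 0.090 × 0.140 × 0.65 = 0.00819.
Expected number = 0.00819 × 2375 = 19.45 ≈ 19.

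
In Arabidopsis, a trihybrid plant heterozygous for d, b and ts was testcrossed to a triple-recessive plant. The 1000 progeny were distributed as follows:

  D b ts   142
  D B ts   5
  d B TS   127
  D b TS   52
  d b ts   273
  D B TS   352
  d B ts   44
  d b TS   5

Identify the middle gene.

The two most frequent reciprocal classes, d b ts and D B TS, are the parental types, so the F1 was d b ts / D B TS.
The two rarest classes, d b TS and D B ts, are the double crossovers. Comparing them with the parentals, only the ts allele has switched, so ts is the middle locus and the order is d – ts – b.

ts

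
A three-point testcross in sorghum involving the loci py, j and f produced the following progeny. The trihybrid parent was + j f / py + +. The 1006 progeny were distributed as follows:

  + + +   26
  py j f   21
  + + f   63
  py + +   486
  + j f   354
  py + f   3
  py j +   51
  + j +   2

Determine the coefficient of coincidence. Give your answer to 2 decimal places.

0.81

The two rarest classes, + j + and py + f, are the double crossovers. Comparing them with the parentals, only the f allele has switched, so f is the middle locus and the order is py – f – j.
py–f: (47 + 5)/1006 = 0.0517; f–j: (114 + 5)/1006 = 0.1183.
Expected DCO frequency = 0.0517 × 0.1183 ≈ 0.00612; observed = 5/1006 ≈ 0.00497.
Coefficient of coincidence = 0.00497/0.00612 ≈ 0.81.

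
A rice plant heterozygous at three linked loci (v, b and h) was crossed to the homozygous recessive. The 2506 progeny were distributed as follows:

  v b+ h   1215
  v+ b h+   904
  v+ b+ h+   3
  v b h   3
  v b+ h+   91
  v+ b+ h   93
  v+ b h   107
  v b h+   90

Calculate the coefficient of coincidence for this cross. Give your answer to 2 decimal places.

0.39

The two most frequent reciprocal classes, v+ b h+ and v b+ h, are the parental types, so the F1 was v+ b h+ / v b+ h.
The two rarest classes, v+ b+ h+ and v b h, are the double crossovers. Comparing them with the parentals, only the b allele has switched, so b is the middle locus and the order is v – b – h.
v–b: (183 + 6)/2506 = 0.0754; b–h: (198 + 6)/2506 = 0.0814.
Expected DCO frequency = 0.0754 × 0.0814 ≈ 0.00614; observed = 6/2506 ≈ 0.00239.
Coefficient of coincidence = 0.00239/0.00614 ≈ 0.39.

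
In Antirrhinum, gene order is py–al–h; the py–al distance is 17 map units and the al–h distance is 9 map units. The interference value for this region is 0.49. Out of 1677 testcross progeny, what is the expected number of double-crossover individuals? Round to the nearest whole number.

Map distances give recombination frequencies of 0.170 and 0.090 for the two intervals.
With interference 0.49 (so coincidence = 0.51), expected double-crossover frequency = 0.170 × 0.090 × 0.51 = 0.00780.
Expected number = 0.00780 × 1677 = 13.09 ≈ 13.

13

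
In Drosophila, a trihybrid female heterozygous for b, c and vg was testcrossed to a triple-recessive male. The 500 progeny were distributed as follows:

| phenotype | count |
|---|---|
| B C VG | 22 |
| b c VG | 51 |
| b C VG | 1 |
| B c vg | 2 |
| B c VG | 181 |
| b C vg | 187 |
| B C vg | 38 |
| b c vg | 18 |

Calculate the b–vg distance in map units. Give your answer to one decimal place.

The two most frequent reciprocal classes, B c VG and b C vg, are the parental types, so the F1 was B c VG / b C vg.
The two rarest classes, B c vg and b C VG, are the double crossovers. Comparing them with the parentals, only the vg allele has switched, so vg is the middle locus and the order is c – vg – b.
Crossovers in the vg–b interval produce the single-crossover classes b c VG and B C vg (51 + 38 = 89) plus the double crossovers (3).
RF(vg–b) = (89 + 3) / 500 = 92/500 = 0.1840 → 18.4 map units.

18.4 map units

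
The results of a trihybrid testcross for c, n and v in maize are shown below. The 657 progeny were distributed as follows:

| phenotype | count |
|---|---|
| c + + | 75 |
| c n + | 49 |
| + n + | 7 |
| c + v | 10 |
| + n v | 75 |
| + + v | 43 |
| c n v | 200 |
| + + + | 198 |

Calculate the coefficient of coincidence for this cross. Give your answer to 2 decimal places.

0.61

The two most frequent reciprocal classes, + + + and c n v, are the parental types, so the F1 was + + + / c n v.
The two rarest classes, + n + and c + v, are the double crossovers. Comparing them with the parentals, only the n allele has switched, so n is the middle locus and the order is v – n – c.
v–n: (92 + 17)/657 = 0.1659; n–c: (150 + 17)/657 = 0.2542.
Expected DCO frequency = 0.1659 × 0.2542 ≈ 0.04217; observed = 17/657 ≈ 0.02588.
Coefficient of coincidence = 0.02588/0.04217 ≈ 0.61.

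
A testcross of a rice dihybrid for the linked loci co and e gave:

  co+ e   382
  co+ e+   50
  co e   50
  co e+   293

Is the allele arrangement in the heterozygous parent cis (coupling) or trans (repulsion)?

trans

The two most frequent classes are co+ e (382) and co e+ (293); these are the parental (non-recombinant) types.
So the F1 carried co+ e on one chromosome and co e+ on the other — the recessive alleles are on opposite chromosomes (trans / repulsion).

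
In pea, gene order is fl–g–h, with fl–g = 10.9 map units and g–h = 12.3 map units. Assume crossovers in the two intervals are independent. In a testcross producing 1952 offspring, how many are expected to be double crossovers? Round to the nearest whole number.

Map distances give recombination frequencies of 0.109 and 0.123 for the two intervals.
With no interference, expected double-crossover frequency = 0.109 × 0.123 = 0.01341.
Expected number = 0.01341 × 1952 = 26.17 ≈ 26.

26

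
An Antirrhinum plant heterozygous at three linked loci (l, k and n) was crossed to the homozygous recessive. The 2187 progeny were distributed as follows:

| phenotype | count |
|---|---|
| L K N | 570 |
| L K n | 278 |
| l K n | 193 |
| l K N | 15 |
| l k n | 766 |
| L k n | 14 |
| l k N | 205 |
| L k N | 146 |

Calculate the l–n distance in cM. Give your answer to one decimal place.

The two most frequent reciprocal classes, L K N and l k n, are the parental types, so the F1 was L K N / l k n.
The two rarest classes, l K N and L k n, are the double crossovers. Comparing them with the parentals, only the l allele has switched, so l is the middle locus and the order is n – l – k.
Crossovers in the n–l interval produce the single-crossover classes L K n and l k N (278 + 205 = 483) plus the double crossovers (29).
RF(n–l) = (483 + 29) / 2187 = 512/2187 = 0.2341 → 23.4 cM.

23.4 cM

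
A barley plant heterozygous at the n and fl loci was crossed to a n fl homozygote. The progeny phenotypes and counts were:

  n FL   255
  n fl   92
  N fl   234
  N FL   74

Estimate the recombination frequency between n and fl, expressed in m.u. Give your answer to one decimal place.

The two most frequent classes, N fl (234) and n FL (255), are the parental types, so the F1 was N fl / n FL.
The recombinant classes are N FL and n fl: 74 + 92 = 166.
Recombination frequency = 166/655 = 0.2534 ≈ 25.3%, i.e. 25.3 m.u.

25.3 m.u.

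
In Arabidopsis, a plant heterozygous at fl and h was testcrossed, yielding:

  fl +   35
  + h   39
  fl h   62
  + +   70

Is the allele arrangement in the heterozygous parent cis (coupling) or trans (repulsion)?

The two most frequent classes are + + (70) and fl h (62); these are the parental (non-recombinant) types.
So the F1 carried + + on one chromosome and fl h on the other — the recessive alleles are on the same chromosome (cis / coupling).

cis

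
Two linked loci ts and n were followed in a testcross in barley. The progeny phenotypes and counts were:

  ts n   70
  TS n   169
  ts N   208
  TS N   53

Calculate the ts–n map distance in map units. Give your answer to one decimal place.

The two most frequent classes, TS n (169) and ts N (208), are the parental types, so the F1 was TS n / ts N.
The recombinant classes are TS N and ts n: 53 + 70 = 123.
Recombination frequency = 123/500 = 0.2460 ≈ 24.6%, i.e. 24.6 map units.

24.6 map units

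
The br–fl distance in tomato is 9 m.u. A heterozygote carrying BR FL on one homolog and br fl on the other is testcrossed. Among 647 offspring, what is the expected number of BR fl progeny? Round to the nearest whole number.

29

A map distance of 9 m.u. corresponds to a recombination frequency of 0.090.
The F1 is BR FL / br fl, so BR fl is a recombinant gamete class with expected frequency r/2 = 0.090/2 = 0.0450.
Expected number = 0.0450 × 647 = 29.11 ≈ 29.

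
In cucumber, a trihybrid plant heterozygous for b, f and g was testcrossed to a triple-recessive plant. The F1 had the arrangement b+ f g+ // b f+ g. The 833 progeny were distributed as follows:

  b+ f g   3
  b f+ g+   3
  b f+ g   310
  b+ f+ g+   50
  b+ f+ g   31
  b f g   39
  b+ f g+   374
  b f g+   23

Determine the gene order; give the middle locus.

The two rarest classes, b+ f g and b f+ g+, are the double crossovers. Comparing them with the parentals, only the g allele has switched, so g is the middle locus and the order is b – g – f.

g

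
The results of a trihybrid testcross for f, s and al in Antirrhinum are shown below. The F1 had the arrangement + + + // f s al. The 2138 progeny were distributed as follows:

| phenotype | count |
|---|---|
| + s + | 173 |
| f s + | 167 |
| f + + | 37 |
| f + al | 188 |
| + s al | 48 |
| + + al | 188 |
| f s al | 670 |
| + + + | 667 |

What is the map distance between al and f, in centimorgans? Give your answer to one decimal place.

20.6 centimorgans

The two rarest classes, f + + and + s al, are the double crossovers. Comparing them with the parentals, only the f allele has switched, so f is the middle locus and the order is al – f – s.
Crossovers in the al–f interval produce the single-crossover classes + + al and f s + (188 + 167 = 355) plus the double crossovers (85).
RF(al–f) = (355 + 85) / 2138 = 440/2138 = 0.2058 → 20.6 centimorgans.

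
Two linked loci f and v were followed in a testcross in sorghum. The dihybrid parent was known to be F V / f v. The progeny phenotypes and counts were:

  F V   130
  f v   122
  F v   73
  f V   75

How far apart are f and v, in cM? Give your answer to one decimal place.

37.0 cM

The recombinant classes are F v and f V: 73 + 75 = 148.
Recombination frequency = 148/400 = 0.3700 ≈ 37.0%, i.e. 37.0 cM.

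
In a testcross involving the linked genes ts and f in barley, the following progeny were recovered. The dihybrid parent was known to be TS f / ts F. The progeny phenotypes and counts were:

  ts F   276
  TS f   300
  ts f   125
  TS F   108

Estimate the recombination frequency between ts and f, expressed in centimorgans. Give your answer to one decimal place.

28.8 centimorgans

The recombinant classes are TS F and ts f: 108 + 125 = 233.
Recombination frequency = 233/809 = 0.2880 ≈ 28.8%, i.e. 28.8 centimorgans.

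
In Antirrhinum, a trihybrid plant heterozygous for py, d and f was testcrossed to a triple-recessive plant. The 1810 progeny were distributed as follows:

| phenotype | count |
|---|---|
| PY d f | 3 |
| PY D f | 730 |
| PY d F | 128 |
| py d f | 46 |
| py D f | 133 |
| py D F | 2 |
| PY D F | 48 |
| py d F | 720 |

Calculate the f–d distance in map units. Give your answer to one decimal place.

The two most frequent reciprocal classes, py d F and PY D f, are the parental types, so the F1 was py d F / PY D f.
The two rarest classes, py D F and PY d f, are the double crossovers. Comparing them with the parentals, only the d allele has switched, so d is the middle locus and the order is f – d – py.
Crossovers in the f–d interval produce the single-crossover classes py d f and PY D F (46 + 48 = 94) plus the double crossovers (5).
RF(f–d) = (94 + 5) / 1810 = 99/1810 = 0.0547 → 5.5 map units.

5.5 map units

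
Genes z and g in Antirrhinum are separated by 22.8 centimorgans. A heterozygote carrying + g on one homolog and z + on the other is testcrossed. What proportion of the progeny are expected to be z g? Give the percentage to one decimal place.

11.4%

A map distance of 22.8 centimorgans corresponds to a recombination frequency of 0.228.
The F1 is + g / z +, so z g is a recombinant gamete class with expected frequency r/2 = 0.228/2 = 0.1140.
That is 0.1140 = 11.4% of the progeny.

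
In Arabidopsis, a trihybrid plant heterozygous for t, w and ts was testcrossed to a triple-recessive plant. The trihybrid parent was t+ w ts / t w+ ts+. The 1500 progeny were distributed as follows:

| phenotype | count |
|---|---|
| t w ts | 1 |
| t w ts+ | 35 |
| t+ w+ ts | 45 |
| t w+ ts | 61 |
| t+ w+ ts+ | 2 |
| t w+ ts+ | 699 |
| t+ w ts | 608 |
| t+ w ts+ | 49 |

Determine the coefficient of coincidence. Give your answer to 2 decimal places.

0.48

The two rarest classes, t w ts and t+ w+ ts+, are the double crossovers. Comparing them with the parentals, only the t allele has switched, so t is the middle locus and the order is w – t – ts.
w–t: (80 + 3)/1500 = 0.0553; t–ts: (110 + 3)/1500 = 0.0753.
Expected DCO frequency = 0.0553 × 0.0753 ≈ 0.00416; observed = 3/1500 ≈ 0.00200.
Coefficient of coincidence = 0.00200/0.00416 ≈ 0.48.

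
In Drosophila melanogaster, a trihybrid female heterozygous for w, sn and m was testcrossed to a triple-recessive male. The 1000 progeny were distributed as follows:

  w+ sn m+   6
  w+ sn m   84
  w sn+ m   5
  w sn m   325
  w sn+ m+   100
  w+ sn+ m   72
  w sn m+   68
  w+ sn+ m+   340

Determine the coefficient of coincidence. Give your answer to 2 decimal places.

The two most frequent reciprocal classes, w sn m and w+ sn+ m+, are the parental types, so the F1 was w sn m / w+ sn+ m+.
The two rarest classes, w sn+ m and w+ sn m+, are the double crossovers. Comparing them with the parentals, only the sn allele has switched, so sn is the middle locus and the order is w – sn – m.
w–sn: (184 + 11)/1000 = 0.1950; sn–m: (140 + 11)/1000 = 0.1510.
Expected DCO frequency = 0.1950 × 0.1510 ≈ 0.02944; observed = 11/1000 ≈ 0.01100.
Coefficient of coincidence = 0.01100/0.02944 ≈ 0.37.

0.37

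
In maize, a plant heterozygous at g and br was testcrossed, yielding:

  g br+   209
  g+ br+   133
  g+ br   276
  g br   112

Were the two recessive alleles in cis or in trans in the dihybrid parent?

The two most frequent classes are g+ br (276) and g br+ (209); these are the parental (non-recombinant) types.
So the F1 carried g+ br on one chromosome and g br+ on the other — the recessive alleles are on opposite chromosomes (trans / repulsion).

trans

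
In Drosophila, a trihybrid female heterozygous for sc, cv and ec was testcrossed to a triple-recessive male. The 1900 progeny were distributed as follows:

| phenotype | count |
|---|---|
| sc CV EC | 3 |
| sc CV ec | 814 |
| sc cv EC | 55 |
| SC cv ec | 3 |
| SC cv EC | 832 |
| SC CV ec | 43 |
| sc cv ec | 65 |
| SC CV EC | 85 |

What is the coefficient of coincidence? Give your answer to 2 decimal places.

The two most frequent reciprocal classes, sc CV ec and SC cv EC, are the parental types, so the F1 was sc CV ec / SC cv EC.
The two rarest classes, sc CV EC and SC cv ec, are the double crossovers. Comparing them with the parentals, only the ec allele has switched, so ec is the middle locus and the order is cv – ec – sc.
cv–ec: (150 + 6)/1900 = 0.0821; ec–sc: (98 + 6)/1900 = 0.0547.
Expected DCO frequency = 0.0821 × 0.0547 ≈ 0.00449; observed = 6/1900 ≈ 0.00316.
Coefficient of coincidence = 0.00316/0.00449 ≈ 0.70.

0.70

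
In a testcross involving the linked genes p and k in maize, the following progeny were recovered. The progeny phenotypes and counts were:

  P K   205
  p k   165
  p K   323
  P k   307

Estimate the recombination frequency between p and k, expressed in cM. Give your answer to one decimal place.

The two most frequent classes, P k (307) and p K (323), are the parental types, so the F1 was P k / p K.
The recombinant classes are P K and p k: 205 + 165 = 370.
Recombination frequency = 370/1000 = 0.3700 ≈ 37.0%, i.e. 37.0 cM.

37.0 cM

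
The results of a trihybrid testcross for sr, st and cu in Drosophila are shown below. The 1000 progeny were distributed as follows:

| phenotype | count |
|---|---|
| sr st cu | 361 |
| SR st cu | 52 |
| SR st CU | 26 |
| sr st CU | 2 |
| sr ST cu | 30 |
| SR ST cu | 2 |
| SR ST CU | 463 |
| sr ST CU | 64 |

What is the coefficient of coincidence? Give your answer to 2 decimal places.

0.56

The two most frequent reciprocal classes, sr st cu and SR ST CU, are the parental types, so the F1 was sr st cu / SR ST CU.
The two rarest classes, sr st CU and SR ST cu, are the double crossovers. Comparing them with the parentals, only the cu allele has switched, so cu is the middle locus and the order is sr – cu – st.
sr–cu: (116 + 4)/1000 = 0.1200; cu–st: (56 + 4)/1000 = 0.0600.
Expected DCO frequency = 0.1200 × 0.0600 ≈ 0.00720; observed = 4/1000 ≈ 0.00400.
Coefficient of coincidence = 0.00400/0.00720 ≈ 0.56.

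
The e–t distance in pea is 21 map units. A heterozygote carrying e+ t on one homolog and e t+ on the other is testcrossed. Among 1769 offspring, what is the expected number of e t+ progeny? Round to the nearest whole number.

699

A map distance of 21 map units corresponds to a recombination frequency of 0.210.
The F1 is e+ t / e t+, so e t+ is a parental gamete class with expected frequency (1 − r)/2 = 0.790/2 = 0.3950.
Expected number = 0.3950 × 1769 = 698.75 ≈ 699.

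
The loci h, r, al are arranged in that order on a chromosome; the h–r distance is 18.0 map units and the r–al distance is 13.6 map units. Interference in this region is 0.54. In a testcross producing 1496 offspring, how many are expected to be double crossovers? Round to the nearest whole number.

Map distances give recombination frequencies of 0.180 and 0.136 for the two intervals.
With interference 0.54 (so coincidence = 0.46), expected double-crossover frequency = 0.180 × 0.136 × 0.46 = 0.01126.
Expected number = 0.01126 × 1496 = 16.85 ≈ 17.

17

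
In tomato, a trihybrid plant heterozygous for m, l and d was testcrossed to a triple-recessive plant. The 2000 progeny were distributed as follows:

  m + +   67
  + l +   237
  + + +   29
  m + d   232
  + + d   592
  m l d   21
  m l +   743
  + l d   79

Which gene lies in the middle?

The two most frequent reciprocal classes, + + d and m l +, are the parental types, so the F1 was + + d / m l +.
The two rarest classes, + + + and m l d, are the double crossovers. Comparing them with the parentals, only the d allele has switched, so d is the middle locus and the order is l – d – m.

d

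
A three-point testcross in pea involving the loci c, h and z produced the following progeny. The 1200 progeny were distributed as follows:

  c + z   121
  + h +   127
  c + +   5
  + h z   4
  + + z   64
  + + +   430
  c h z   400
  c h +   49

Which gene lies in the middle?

c

The two most frequent reciprocal classes, c h z and + + +, are the parental types, so the F1 was c h z / + + +.
The two rarest classes, + h z and c + +, are the double crossovers. Comparing them with the parentals, only the c allele has switched, so c is the middle locus and the order is h – c – z.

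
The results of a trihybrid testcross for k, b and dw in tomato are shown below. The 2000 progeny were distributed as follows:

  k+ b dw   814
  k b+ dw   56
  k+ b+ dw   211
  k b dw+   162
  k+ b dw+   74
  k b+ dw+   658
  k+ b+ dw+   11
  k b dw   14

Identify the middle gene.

The two most frequent reciprocal classes, k b+ dw+ and k+ b dw, are the parental types, so the F1 was k b+ dw+ / k+ b dw.
The two rarest classes, k+ b+ dw+ and k b dw, are the double crossovers. Comparing them with the parentals, only the k allele has switched, so k is the middle locus and the order is b – k – dw.

k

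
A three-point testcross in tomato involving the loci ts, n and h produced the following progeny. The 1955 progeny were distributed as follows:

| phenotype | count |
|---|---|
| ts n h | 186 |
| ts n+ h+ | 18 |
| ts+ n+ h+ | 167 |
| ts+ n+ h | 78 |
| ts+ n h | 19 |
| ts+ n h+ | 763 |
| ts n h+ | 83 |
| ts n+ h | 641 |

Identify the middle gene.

The two most frequent reciprocal classes, ts+ n h+ and ts n+ h, are the parental types, so the F1 was ts+ n h+ / ts n+ h.
The two rarest classes, ts+ n h and ts n+ h+, are the double crossovers. Comparing them with the parentals, only the h allele has switched, so h is the middle locus and the order is n – h – ts.

h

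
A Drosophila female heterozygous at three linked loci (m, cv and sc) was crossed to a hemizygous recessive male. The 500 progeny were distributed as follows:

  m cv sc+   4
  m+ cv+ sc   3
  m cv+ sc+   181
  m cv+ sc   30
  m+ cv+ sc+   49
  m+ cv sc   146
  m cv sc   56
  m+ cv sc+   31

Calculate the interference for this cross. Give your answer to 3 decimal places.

0.540

The two most frequent reciprocal classes, m+ cv sc and m cv+ sc+, are the parental types, so the F1 was m+ cv sc / m cv+ sc+.
The two rarest classes, m+ cv+ sc and m cv sc+, are the double crossovers. Comparing them with the parentals, only the cv allele has switched, so cv is the middle locus and the order is m – cv – sc.
m–cv: (105 + 7)/500 = 0.2240; cv–sc: (61 + 7)/500 = 0.1360.
Expected DCO frequency = 0.2240 × 0.1360 ≈ 0.03046; observed = 7/500 ≈ 0.01400.
Coefficient of coincidence = 0.01400/0.03046 ≈ 0.460; interference = 1 − 0.460 = 0.540.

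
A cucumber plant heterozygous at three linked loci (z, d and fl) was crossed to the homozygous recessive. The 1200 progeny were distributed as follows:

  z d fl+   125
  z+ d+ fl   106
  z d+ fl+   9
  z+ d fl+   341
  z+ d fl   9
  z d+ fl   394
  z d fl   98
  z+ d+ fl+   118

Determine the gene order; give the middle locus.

fl

The two most frequent reciprocal classes, z+ d fl+ and z d+ fl, are the parental types, so the F1 was z+ d fl+ / z d+ fl.
The two rarest classes, z+ d fl and z d+ fl+, are the double crossovers. Comparing them with the parentals, only the fl allele has switched, so fl is the middle locus and the order is z – fl – d.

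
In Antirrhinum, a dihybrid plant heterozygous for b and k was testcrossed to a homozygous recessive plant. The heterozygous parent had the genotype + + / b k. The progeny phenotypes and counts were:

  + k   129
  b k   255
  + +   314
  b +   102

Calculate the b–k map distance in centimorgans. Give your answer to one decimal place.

The recombinant classes are + k and b +: 129 + 102 = 231.
Recombination frequency = 231/800 = 0.2888 ≈ 28.9%, i.e. 28.9 centimorgans.

28.9 centimorgans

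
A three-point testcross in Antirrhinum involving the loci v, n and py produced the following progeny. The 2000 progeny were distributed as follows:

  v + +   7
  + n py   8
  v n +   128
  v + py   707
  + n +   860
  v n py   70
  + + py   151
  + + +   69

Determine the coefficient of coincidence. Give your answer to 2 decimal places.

0.66

The two most frequent reciprocal classes, v + py and + n +, are the parental types, so the F1 was v + py / + n +.
The two rarest classes, v + + and + n py, are the double crossovers. Comparing them with the parentals, only the py allele has switched, so py is the middle locus and the order is n – py – v.
n–py: (139 + 15)/2000 = 0.0770; py–v: (279 + 15)/2000 = 0.1470.
Expected DCO frequency = 0.0770 × 0.1470 ≈ 0.01132; observed = 15/2000 ≈ 0.00750.
Coefficient of coincidence = 0.00750/0.01132 ≈ 0.66.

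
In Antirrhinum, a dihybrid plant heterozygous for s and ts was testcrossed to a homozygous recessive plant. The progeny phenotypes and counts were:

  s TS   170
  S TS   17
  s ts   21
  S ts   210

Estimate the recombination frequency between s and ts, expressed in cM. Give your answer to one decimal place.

9.1 cM

The two most frequent classes, S ts (210) and s TS (170), are the parental types, so the F1 was S ts / s TS.
The recombinant classes are S TS and s ts: 17 + 21 = 38.
Recombination frequency = 38/418 = 0.0909 ≈ 9.1%, i.e. 9.1 cM.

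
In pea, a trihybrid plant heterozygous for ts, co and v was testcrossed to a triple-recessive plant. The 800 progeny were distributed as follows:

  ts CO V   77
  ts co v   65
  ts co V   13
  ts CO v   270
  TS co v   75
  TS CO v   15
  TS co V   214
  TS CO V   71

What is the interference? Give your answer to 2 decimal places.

0.24

The two most frequent reciprocal classes, TS co V and ts CO v, are the parental types, so the F1 was TS co V / ts CO v.
The two rarest classes, ts co V and TS CO v, are the double crossovers. Comparing them with the parentals, only the ts allele has switched, so ts is the middle locus and the order is co – ts – v.
co–ts: (136 + 28)/800 = 0.2050; ts–v: (152 + 28)/800 = 0.2250.
Expected DCO frequency = 0.2050 × 0.2250 ≈ 0.04612; observed = 28/800 ≈ 0.03500.
Coefficient of coincidence = 0.03500/0.04612 ≈ 0.76; interference = 1 − 0.76 = 0.24.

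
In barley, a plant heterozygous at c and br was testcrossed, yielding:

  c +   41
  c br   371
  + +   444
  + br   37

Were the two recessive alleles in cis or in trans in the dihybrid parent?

The two most frequent classes are + + (444) and c br (371); these are the parental (non-recombinant) types.
So the F1 carried + + on one chromosome and c br on the other — the recessive alleles are on the same chromosome (cis / coupling).

cis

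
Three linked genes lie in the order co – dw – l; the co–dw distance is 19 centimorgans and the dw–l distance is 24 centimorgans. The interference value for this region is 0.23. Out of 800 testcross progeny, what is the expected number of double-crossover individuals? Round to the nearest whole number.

Map distances give recombination frequencies of 0.190 and 0.240 for the two intervals.
With interference 0.23 (so coincidence = 0.77), expected double-crossover frequency = 0.190 × 0.240 × 0.77 = 0.03511.
Expected number = 0.03511 × 800 = 28.09 ≈ 28.

28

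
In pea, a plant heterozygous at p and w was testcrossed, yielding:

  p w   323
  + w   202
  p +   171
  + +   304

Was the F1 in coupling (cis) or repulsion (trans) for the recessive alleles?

cis

The two most frequent classes are + + (304) and p w (323); these are the parental (non-recombinant) types.
So the F1 carried + + on one chromosome and p w on the other — the recessive alleles are on the same chromosome (cis / coupling).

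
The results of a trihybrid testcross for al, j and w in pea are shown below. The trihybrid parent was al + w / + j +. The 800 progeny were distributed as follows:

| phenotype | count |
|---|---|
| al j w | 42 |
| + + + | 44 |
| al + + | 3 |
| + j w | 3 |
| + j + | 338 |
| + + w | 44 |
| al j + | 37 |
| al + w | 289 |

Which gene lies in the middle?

The two rarest classes, al + + and + j w, are the double crossovers. Comparing them with the parentals, only the w allele has switched, so w is the middle locus and the order is j – w – al.

w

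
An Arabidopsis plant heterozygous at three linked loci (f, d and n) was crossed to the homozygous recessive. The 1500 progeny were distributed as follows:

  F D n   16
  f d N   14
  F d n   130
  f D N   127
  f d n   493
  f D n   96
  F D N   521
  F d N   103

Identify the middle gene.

n

The two most frequent reciprocal classes, F D N and f d n, are the parental types, so the F1 was F D N / f d n.
The two rarest classes, F D n and f d N, are the double crossovers. Comparing them with the parentals, only the n allele has switched, so n is the middle locus and the order is f – n – d.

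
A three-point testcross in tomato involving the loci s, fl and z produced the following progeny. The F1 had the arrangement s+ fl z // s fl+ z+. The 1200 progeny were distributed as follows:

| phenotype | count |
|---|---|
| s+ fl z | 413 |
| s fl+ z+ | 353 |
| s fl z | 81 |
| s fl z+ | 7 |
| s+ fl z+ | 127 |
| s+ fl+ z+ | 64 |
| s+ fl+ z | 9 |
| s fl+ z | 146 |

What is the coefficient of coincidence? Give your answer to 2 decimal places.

The two rarest classes, s+ fl+ z and s fl z+, are the double crossovers. Comparing them with the parentals, only the fl allele has switched, so fl is the middle locus and the order is z – fl – s.
z–fl: (273 + 16)/1200 = 0.2408; fl–s: (145 + 16)/1200 = 0.1342.
Expected DCO frequency = 0.2408 × 0.1342 ≈ 0.03232; observed = 16/1200 ≈ 0.01333.
Coefficient of coincidence = 0.01333/0.03232 ≈ 0.41.

0.41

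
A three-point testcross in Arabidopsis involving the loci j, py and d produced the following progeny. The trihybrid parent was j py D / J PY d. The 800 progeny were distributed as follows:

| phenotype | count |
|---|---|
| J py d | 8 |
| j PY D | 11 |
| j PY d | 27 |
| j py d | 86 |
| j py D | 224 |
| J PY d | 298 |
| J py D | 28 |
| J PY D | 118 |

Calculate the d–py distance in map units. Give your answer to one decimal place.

The two rarest classes, j PY D and J py d, are the double crossovers. Comparing them with the parentals, only the py allele has switched, so py is the middle locus and the order is d – py – j.
Crossovers in the d–py interval produce the single-crossover classes j py d and J PY D (86 + 118 = 204) plus the double crossovers (19).
RF(d–py) = (204 + 19) / 800 = 223/800 = 0.2787 → 27.9 map units.

27.9 map units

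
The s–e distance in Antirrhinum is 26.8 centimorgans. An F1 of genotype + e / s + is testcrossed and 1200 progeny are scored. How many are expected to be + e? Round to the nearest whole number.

A map distance of 26.8 centimorgans corresponds to a recombination frequency of 0.268.
The F1 is + e / s +, so + e is a parental gamete class with expected frequency (1 − r)/2 = 0.732/2 = 0.3660.
Expected number = 0.3660 × 1200 = 439.20 ≈ 439.

439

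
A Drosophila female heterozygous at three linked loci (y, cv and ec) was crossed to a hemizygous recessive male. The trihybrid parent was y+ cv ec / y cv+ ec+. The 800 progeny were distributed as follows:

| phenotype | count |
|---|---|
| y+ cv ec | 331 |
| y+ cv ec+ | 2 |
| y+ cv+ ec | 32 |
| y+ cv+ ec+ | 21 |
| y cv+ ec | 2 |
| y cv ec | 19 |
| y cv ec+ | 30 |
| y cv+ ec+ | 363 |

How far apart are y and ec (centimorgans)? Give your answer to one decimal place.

The two rarest classes, y+ cv ec+ and y cv+ ec, are the double crossovers. Comparing them with the parentals, only the ec allele has switched, so ec is the middle locus and the order is cv – ec – y.
Crossovers in the ec–y interval produce the single-crossover classes y cv ec and y+ cv+ ec+ (19 + 21 = 40) plus the double crossovers (4).
RF(ec–y) = (40 + 4) / 800 = 44/800 = 0.0550 → 5.5 centimorgans.

5.5 centimorgans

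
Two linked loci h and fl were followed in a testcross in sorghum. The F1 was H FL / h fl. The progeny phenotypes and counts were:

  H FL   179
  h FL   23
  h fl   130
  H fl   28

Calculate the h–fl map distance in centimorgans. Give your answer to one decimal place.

14.2 centimorgans

The recombinant classes are H fl and h FL: 28 + 23 = 51.
Recombination frequency = 51/360 = 0.1417 ≈ 14.2%, i.e. 14.2 centimorgans.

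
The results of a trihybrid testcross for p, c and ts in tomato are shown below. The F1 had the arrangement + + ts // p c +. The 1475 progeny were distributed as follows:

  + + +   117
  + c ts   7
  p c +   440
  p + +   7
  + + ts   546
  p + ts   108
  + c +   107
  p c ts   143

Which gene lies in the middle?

c

The two rarest classes, + c ts and p + +, are the double crossovers. Comparing them with the parentals, only the c allele has switched, so c is the middle locus and the order is ts – c – p.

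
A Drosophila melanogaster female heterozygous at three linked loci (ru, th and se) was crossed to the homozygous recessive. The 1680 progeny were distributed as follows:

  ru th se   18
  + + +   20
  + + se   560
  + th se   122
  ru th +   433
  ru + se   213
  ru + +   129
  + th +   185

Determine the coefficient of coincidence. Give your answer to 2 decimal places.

0.51

The two most frequent reciprocal classes, + + se and ru th +, are the parental types, so the F1 was + + se / ru th +.
The two rarest classes, + + + and ru th se, are the double crossovers. Comparing them with the parentals, only the se allele has switched, so se is the middle locus and the order is ru – se – th.
ru–se: (398 + 38)/1680 = 0.2595; se–th: (251 + 38)/1680 = 0.1720.
Expected DCO frequency = 0.2595 × 0.1720 ≈ 0.04463; observed = 38/1680 ≈ 0.02262.
Coefficient of coincidence = 0.02262/0.04463 ≈ 0.51.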